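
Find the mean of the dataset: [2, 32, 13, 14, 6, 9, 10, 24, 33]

15.8889

Step 1: Sum all values: 2 + 32 + 13 + 14 + 6 + 9 + 10 + 24 + 33 = 143
Step 2: Count the number of values: n = 9
Step 3: Mean = sum / n = 143 / 9 = 15.8889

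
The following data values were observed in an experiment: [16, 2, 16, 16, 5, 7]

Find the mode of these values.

16

Step 1: Count the frequency of each value:
  2: appears 1 time(s)
  5: appears 1 time(s)
  7: appears 1 time(s)
  16: appears 3 time(s)
Step 2: The value 16 appears most frequently (3 times).
Step 3: Mode = 16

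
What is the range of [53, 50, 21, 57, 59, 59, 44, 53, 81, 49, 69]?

60

Step 1: Identify the maximum value: max = 81
Step 2: Identify the minimum value: min = 21
Step 3: Range = max - min = 81 - 21 = 60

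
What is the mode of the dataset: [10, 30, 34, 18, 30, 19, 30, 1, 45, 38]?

30

Step 1: Count the frequency of each value:
  1: appears 1 time(s)
  10: appears 1 time(s)
  18: appears 1 time(s)
  19: appears 1 time(s)
  30: appears 3 time(s)
  34: appears 1 time(s)
  38: appears 1 time(s)
  45: appears 1 time(s)
Step 2: The value 30 appears most frequently (3 times).
Step 3: Mode = 30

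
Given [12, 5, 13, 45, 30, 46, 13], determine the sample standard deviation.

16.8608

Step 1: Compute the mean: 23.4286
Step 2: Sum of squared deviations from the mean: 1705.7143
Step 3: Sample variance = 1705.7143 / 6 = 284.2857
Step 4: Standard deviation = sqrt(284.2857) = 16.8608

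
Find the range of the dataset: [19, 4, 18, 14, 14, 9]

15

Step 1: Identify the maximum value: max = 19
Step 2: Identify the minimum value: min = 4
Step 3: Range = max - min = 19 - 4 = 15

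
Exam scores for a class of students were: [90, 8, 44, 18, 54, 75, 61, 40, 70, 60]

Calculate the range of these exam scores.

82

Step 1: Identify the maximum value: max = 90
Step 2: Identify the minimum value: min = 8
Step 3: Range = max - min = 90 - 8 = 82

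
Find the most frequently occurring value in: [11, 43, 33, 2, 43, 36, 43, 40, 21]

43

Step 1: Count the frequency of each value:
  2: appears 1 time(s)
  11: appears 1 time(s)
  21: appears 1 time(s)
  33: appears 1 time(s)
  36: appears 1 time(s)
  40: appears 1 time(s)
  43: appears 3 time(s)
Step 2: The value 43 appears most frequently (3 times).
Step 3: Mode = 43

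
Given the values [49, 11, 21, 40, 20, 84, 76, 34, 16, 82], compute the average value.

43.3

Step 1: Sum all values: 49 + 11 + 21 + 40 + 20 + 84 + 76 + 34 + 16 + 82 = 433
Step 2: Count the number of values: n = 10
Step 3: Mean = sum / n = 433 / 10 = 43.3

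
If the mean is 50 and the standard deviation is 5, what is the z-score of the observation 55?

1

Step 1: Recall the z-score formula: z = (x - mu) / sigma
Step 2: Substitute values: z = (55 - 50) / 5
Step 3: z = 5 / 5 = 1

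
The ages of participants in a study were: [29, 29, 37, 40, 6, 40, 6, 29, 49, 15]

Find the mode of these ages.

29

Step 1: Count the frequency of each value:
  6: appears 2 time(s)
  15: appears 1 time(s)
  29: appears 3 time(s)
  37: appears 1 time(s)
  40: appears 2 time(s)
  49: appears 1 time(s)
Step 2: The value 29 appears most frequently (3 times).
Step 3: Mode = 29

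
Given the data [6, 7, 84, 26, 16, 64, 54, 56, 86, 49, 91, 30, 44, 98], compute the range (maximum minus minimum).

92

Step 1: Identify the maximum value: max = 98
Step 2: Identify the minimum value: min = 6
Step 3: Range = max - min = 98 - 6 = 92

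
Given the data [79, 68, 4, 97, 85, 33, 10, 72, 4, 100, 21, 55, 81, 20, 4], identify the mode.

4

Step 1: Count the frequency of each value:
  4: appears 3 time(s)
  10: appears 1 time(s)
  20: appears 1 time(s)
  21: appears 1 time(s)
  33: appears 1 time(s)
  55: appears 1 time(s)
  68: appears 1 time(s)
  72: appears 1 time(s)
  79: appears 1 time(s)
  81: appears 1 time(s)
  85: appears 1 time(s)
  97: appears 1 time(s)
  100: appears 1 time(s)
Step 2: The value 4 appears most frequently (3 times).
Step 3: Mode = 4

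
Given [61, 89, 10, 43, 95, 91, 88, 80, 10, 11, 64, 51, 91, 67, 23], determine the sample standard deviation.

31.9966

Step 1: Compute the mean: 58.2667
Step 2: Sum of squared deviations from the mean: 14332.9333
Step 3: Sample variance = 14332.9333 / 14 = 1023.781
Step 4: Standard deviation = sqrt(1023.781) = 31.9966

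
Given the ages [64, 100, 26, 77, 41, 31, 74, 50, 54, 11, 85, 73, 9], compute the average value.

53.4615

Step 1: Sum all values: 64 + 100 + 26 + 77 + 41 + 31 + 74 + 50 + 54 + 11 + 85 + 73 + 9 = 695
Step 2: Count the number of values: n = 13
Step 3: Mean = sum / n = 695 / 13 = 53.4615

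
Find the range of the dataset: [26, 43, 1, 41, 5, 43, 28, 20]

42

Step 1: Identify the maximum value: max = 43
Step 2: Identify the minimum value: min = 1
Step 3: Range = max - min = 43 - 1 = 42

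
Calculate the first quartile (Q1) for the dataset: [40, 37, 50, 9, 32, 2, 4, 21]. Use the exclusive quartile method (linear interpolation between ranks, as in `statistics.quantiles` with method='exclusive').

5.25

Step 1: Sort the data: [2, 4, 9, 21, 32, 37, 40, 50]
Step 2: n = 8
Step 3: Using the exclusive quartile method:
  Q1 = 5.25
  Q2 (median) = 26.5
  Q3 = 39.25
  IQR = Q3 - Q1 = 39.25 - 5.25 = 34
Step 4: Q1 = 5.25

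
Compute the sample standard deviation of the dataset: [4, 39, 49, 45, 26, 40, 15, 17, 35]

15.3216

Step 1: Compute the mean: 30
Step 2: Sum of squared deviations from the mean: 1878
Step 3: Sample variance = 1878 / 8 = 234.75
Step 4: Standard deviation = sqrt(234.75) = 15.3216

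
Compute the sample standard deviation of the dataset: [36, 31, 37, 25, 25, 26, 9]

9.3986

Step 1: Compute the mean: 27
Step 2: Sum of squared deviations from the mean: 530
Step 3: Sample variance = 530 / 6 = 88.3333
Step 4: Standard deviation = sqrt(88.3333) = 9.3986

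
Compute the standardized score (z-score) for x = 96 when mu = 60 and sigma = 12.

3

Step 1: Recall the z-score formula: z = (x - mu) / sigma
Step 2: Substitute values: z = (96 - 60) / 12
Step 3: z = 36 / 12 = 3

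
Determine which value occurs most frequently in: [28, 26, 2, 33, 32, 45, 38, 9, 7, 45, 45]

45

Step 1: Count the frequency of each value:
  2: appears 1 time(s)
  7: appears 1 time(s)
  9: appears 1 time(s)
  26: appears 1 time(s)
  28: appears 1 time(s)
  32: appears 1 time(s)
  33: appears 1 time(s)
  38: appears 1 time(s)
  45: appears 3 time(s)
Step 2: The value 45 appears most frequently (3 times).
Step 3: Mode = 45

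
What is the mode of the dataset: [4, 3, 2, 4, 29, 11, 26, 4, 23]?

4

Step 1: Count the frequency of each value:
  2: appears 1 time(s)
  3: appears 1 time(s)
  4: appears 3 time(s)
  11: appears 1 time(s)
  23: appears 1 time(s)
  26: appears 1 time(s)
  29: appears 1 time(s)
Step 2: The value 4 appears most frequently (3 times).
Step 3: Mode = 4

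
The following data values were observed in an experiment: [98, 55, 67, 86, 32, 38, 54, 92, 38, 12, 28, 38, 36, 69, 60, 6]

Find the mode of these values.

38

Step 1: Count the frequency of each value:
  6: appears 1 time(s)
  12: appears 1 time(s)
  28: appears 1 time(s)
  32: appears 1 time(s)
  36: appears 1 time(s)
  38: appears 3 time(s)
  54: appears 1 time(s)
  55: appears 1 time(s)
  60: appears 1 time(s)
  67: appears 1 time(s)
  69: appears 1 time(s)
  86: appears 1 time(s)
  92: appears 1 time(s)
  98: appears 1 time(s)
Step 2: The value 38 appears most frequently (3 times).
Step 3: Mode = 38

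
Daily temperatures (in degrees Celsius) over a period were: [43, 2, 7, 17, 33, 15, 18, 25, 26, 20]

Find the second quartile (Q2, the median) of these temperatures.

19

Step 1: Sort the data: [2, 7, 15, 17, 18, 20, 25, 26, 33, 43]
Step 2: n = 10
Step 3: Q2 is the median. Since n is even, it is the average of the values at positions 5 and 6:
  Q2 = (18 + 20) / 2 = 19
Step 4: Q2 = 19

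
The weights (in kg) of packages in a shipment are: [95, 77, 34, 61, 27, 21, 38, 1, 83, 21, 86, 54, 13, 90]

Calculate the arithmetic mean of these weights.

50.0714

Step 1: Sum all values: 95 + 77 + 34 + 61 + 27 + 21 + 38 + 1 + 83 + 21 + 86 + 54 + 13 + 90 = 701
Step 2: Count the number of values: n = 14
Step 3: Mean = sum / n = 701 / 14 = 50.0714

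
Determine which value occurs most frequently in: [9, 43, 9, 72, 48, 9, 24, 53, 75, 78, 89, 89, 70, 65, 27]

9

Step 1: Count the frequency of each value:
  9: appears 3 time(s)
  24: appears 1 time(s)
  27: appears 1 time(s)
  43: appears 1 time(s)
  48: appears 1 time(s)
  53: appears 1 time(s)
  65: appears 1 time(s)
  70: appears 1 time(s)
  72: appears 1 time(s)
  75: appears 1 time(s)
  78: appears 1 time(s)
  89: appears 2 time(s)
Step 2: The value 9 appears most frequently (3 times).
Step 3: Mode = 9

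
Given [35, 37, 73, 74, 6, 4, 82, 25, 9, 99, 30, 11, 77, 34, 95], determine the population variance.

1065.3956

Step 1: Compute the mean: (35 + 37 + 73 + 74 + 6 + 4 + 82 + 25 + 9 + 99 + 30 + 11 + 77 + 34 + 95) / 15 = 46.0667
Step 2: Compute squared deviations from the mean:
  (35 - 46.0667)^2 = 122.4711
  (37 - 46.0667)^2 = 82.2044
  (73 - 46.0667)^2 = 725.4044
  (74 - 46.0667)^2 = 780.2711
  (6 - 46.0667)^2 = 1605.3378
  (4 - 46.0667)^2 = 1769.6044
  (82 - 46.0667)^2 = 1291.2044
  (25 - 46.0667)^2 = 443.8044
  (9 - 46.0667)^2 = 1373.9378
  (99 - 46.0667)^2 = 2801.9378
  (30 - 46.0667)^2 = 258.1378
  (11 - 46.0667)^2 = 1229.6711
  (77 - 46.0667)^2 = 956.8711
  (34 - 46.0667)^2 = 145.6044
  (95 - 46.0667)^2 = 2394.4711
Step 3: Sum of squared deviations = 15980.9333
Step 4: Population variance = 15980.9333 / 15 = 1065.3956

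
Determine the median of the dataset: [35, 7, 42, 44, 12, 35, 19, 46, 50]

35

Step 1: Sort the data in ascending order: [7, 12, 19, 35, 35, 42, 44, 46, 50]
Step 2: The number of values is n = 9.
Step 3: Since n is odd, the median is the middle value at position 5: 35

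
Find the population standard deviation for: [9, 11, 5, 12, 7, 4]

2.9439

Step 1: Compute the mean: 8
Step 2: Sum of squared deviations from the mean: 52
Step 3: Population variance = 52 / 6 = 8.6667
Step 4: Standard deviation = sqrt(8.6667) = 2.9439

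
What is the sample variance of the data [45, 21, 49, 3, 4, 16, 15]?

338.1429

Step 1: Compute the mean: (45 + 21 + 49 + 3 + 4 + 16 + 15) / 7 = 21.8571
Step 2: Compute squared deviations from the mean:
  (45 - 21.8571)^2 = 535.5918
  (21 - 21.8571)^2 = 0.7347
  (49 - 21.8571)^2 = 736.7347
  (3 - 21.8571)^2 = 355.5918
  (4 - 21.8571)^2 = 318.8776
  (16 - 21.8571)^2 = 34.3061
  (15 - 21.8571)^2 = 47.0204
Step 3: Sum of squared deviations = 2028.8571
Step 4: Sample variance = 2028.8571 / 6 = 338.1429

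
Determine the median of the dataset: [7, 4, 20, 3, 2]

4

Step 1: Sort the data in ascending order: [2, 3, 4, 7, 20]
Step 2: The number of values is n = 5.
Step 3: Since n is odd, the median is the middle value at position 3: 4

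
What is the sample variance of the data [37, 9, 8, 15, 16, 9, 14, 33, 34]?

139.2778

Step 1: Compute the mean: (37 + 9 + 8 + 15 + 16 + 9 + 14 + 33 + 34) / 9 = 19.4444
Step 2: Compute squared deviations from the mean:
  (37 - 19.4444)^2 = 308.1975
  (9 - 19.4444)^2 = 109.0864
  (8 - 19.4444)^2 = 130.9753
  (15 - 19.4444)^2 = 19.7531
  (16 - 19.4444)^2 = 11.8642
  (9 - 19.4444)^2 = 109.0864
  (14 - 19.4444)^2 = 29.642
  (33 - 19.4444)^2 = 183.7531
  (34 - 19.4444)^2 = 211.8642
Step 3: Sum of squared deviations = 1114.2222
Step 4: Sample variance = 1114.2222 / 8 = 139.2778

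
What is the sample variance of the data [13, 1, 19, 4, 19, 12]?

56.2667

Step 1: Compute the mean: (13 + 1 + 19 + 4 + 19 + 12) / 6 = 11.3333
Step 2: Compute squared deviations from the mean:
  (13 - 11.3333)^2 = 2.7778
  (1 - 11.3333)^2 = 106.7778
  (19 - 11.3333)^2 = 58.7778
  (4 - 11.3333)^2 = 53.7778
  (19 - 11.3333)^2 = 58.7778
  (12 - 11.3333)^2 = 0.4444
Step 3: Sum of squared deviations = 281.3333
Step 4: Sample variance = 281.3333 / 5 = 56.2667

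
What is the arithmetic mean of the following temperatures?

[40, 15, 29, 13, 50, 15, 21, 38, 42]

29.2222

Step 1: Sum all values: 40 + 15 + 29 + 13 + 50 + 15 + 21 + 38 + 42 = 263
Step 2: Count the number of values: n = 9
Step 3: Mean = sum / n = 263 / 9 = 29.2222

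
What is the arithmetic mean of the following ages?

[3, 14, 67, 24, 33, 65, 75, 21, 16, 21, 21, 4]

30.3333

Step 1: Sum all values: 3 + 14 + 67 + 24 + 33 + 65 + 75 + 21 + 16 + 21 + 21 + 4 = 364
Step 2: Count the number of values: n = 12
Step 3: Mean = sum / n = 364 / 12 = 30.3333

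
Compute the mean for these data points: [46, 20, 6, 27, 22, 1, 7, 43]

21.5

Step 1: Sum all values: 46 + 20 + 6 + 27 + 22 + 1 + 7 + 43 = 172
Step 2: Count the number of values: n = 8
Step 3: Mean = sum / n = 172 / 8 = 21.5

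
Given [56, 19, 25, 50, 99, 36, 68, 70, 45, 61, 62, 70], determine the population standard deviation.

21.0613

Step 1: Compute the mean: 55.0833
Step 2: Sum of squared deviations from the mean: 5322.9167
Step 3: Population variance = 5322.9167 / 12 = 443.5764
Step 4: Standard deviation = sqrt(443.5764) = 21.0613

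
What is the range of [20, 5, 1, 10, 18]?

19

Step 1: Identify the maximum value: max = 20
Step 2: Identify the minimum value: min = 1
Step 3: Range = max - min = 20 - 1 = 19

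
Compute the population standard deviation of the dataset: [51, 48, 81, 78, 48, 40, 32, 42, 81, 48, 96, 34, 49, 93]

21.3528

Step 1: Compute the mean: 58.6429
Step 2: Sum of squared deviations from the mean: 6383.2143
Step 3: Population variance = 6383.2143 / 14 = 455.9439
Step 4: Standard deviation = sqrt(455.9439) = 21.3528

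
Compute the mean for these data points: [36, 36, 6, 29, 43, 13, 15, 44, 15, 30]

26.7

Step 1: Sum all values: 36 + 36 + 6 + 29 + 43 + 13 + 15 + 44 + 15 + 30 = 267
Step 2: Count the number of values: n = 10
Step 3: Mean = sum / n = 267 / 10 = 26.7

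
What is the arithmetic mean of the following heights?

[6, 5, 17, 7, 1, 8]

7.3333

Step 1: Sum all values: 6 + 5 + 17 + 7 + 1 + 8 = 44
Step 2: Count the number of values: n = 6
Step 3: Mean = sum / n = 44 / 6 = 7.3333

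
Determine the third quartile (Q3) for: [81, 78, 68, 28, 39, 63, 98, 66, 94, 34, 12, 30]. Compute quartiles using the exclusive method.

80.25

Step 1: Sort the data: [12, 28, 30, 34, 39, 63, 66, 68, 78, 81, 94, 98]
Step 2: n = 12
Step 3: Using the exclusive quartile method:
  Q1 = 31
  Q2 (median) = 64.5
  Q3 = 80.25
  IQR = Q3 - Q1 = 80.25 - 31 = 49.25
Step 4: Q3 = 80.25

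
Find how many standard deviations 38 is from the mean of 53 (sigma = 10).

-1.5

Step 1: Recall the z-score formula: z = (x - mu) / sigma
Step 2: Substitute values: z = (38 - 53) / 10
Step 3: z = -15 / 10 = -1.5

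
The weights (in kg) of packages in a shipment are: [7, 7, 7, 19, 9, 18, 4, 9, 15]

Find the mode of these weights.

7

Step 1: Count the frequency of each value:
  4: appears 1 time(s)
  7: appears 3 time(s)
  9: appears 2 time(s)
  15: appears 1 time(s)
  18: appears 1 time(s)
  19: appears 1 time(s)
Step 2: The value 7 appears most frequently (3 times).
Step 3: Mode = 7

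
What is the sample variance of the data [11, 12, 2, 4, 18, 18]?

45.7667

Step 1: Compute the mean: (11 + 12 + 2 + 4 + 18 + 18) / 6 = 10.8333
Step 2: Compute squared deviations from the mean:
  (11 - 10.8333)^2 = 0.0278
  (12 - 10.8333)^2 = 1.3611
  (2 - 10.8333)^2 = 78.0278
  (4 - 10.8333)^2 = 46.6944
  (18 - 10.8333)^2 = 51.3611
  (18 - 10.8333)^2 = 51.3611
Step 3: Sum of squared deviations = 228.8333
Step 4: Sample variance = 228.8333 / 5 = 45.7667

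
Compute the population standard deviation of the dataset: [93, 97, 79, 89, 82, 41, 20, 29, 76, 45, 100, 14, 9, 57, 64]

30.4273

Step 1: Compute the mean: 59.6667
Step 2: Sum of squared deviations from the mean: 13887.3333
Step 3: Population variance = 13887.3333 / 15 = 925.8222
Step 4: Standard deviation = sqrt(925.8222) = 30.4273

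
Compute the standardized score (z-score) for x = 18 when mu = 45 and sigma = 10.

-2.7

Step 1: Recall the z-score formula: z = (x - mu) / sigma
Step 2: Substitute values: z = (18 - 45) / 10
Step 3: z = -27 / 10 = -2.7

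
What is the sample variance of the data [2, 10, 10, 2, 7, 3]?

14.6667

Step 1: Compute the mean: (2 + 10 + 10 + 2 + 7 + 3) / 6 = 5.6667
Step 2: Compute squared deviations from the mean:
  (2 - 5.6667)^2 = 13.4444
  (10 - 5.6667)^2 = 18.7778
  (10 - 5.6667)^2 = 18.7778
  (2 - 5.6667)^2 = 13.4444
  (7 - 5.6667)^2 = 1.7778
  (3 - 5.6667)^2 = 7.1111
Step 3: Sum of squared deviations = 73.3333
Step 4: Sample variance = 73.3333 / 5 = 14.6667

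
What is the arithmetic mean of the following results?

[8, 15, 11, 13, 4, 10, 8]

9.8571

Step 1: Sum all values: 8 + 15 + 11 + 13 + 4 + 10 + 8 = 69
Step 2: Count the number of values: n = 7
Step 3: Mean = sum / n = 69 / 7 = 9.8571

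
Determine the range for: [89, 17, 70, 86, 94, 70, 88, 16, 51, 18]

78

Step 1: Identify the maximum value: max = 94
Step 2: Identify the minimum value: min = 16
Step 3: Range = max - min = 94 - 16 = 78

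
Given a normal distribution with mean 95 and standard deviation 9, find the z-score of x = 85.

-1.1111

Step 1: Recall the z-score formula: z = (x - mu) / sigma
Step 2: Substitute values: z = (85 - 95) / 9
Step 3: z = -10 / 9 = -1.1111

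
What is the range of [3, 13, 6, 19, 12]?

16

Step 1: Identify the maximum value: max = 19
Step 2: Identify the minimum value: min = 3
Step 3: Range = max - min = 19 - 3 = 16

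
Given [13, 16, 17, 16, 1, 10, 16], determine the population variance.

27.9184

Step 1: Compute the mean: (13 + 16 + 17 + 16 + 1 + 10 + 16) / 7 = 12.7143
Step 2: Compute squared deviations from the mean:
  (13 - 12.7143)^2 = 0.0816
  (16 - 12.7143)^2 = 10.7959
  (17 - 12.7143)^2 = 18.3673
  (16 - 12.7143)^2 = 10.7959
  (1 - 12.7143)^2 = 137.2245
  (10 - 12.7143)^2 = 7.3673
  (16 - 12.7143)^2 = 10.7959
Step 3: Sum of squared deviations = 195.4286
Step 4: Population variance = 195.4286 / 7 = 27.9184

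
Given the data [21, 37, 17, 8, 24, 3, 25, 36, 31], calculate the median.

24

Step 1: Sort the data in ascending order: [3, 8, 17, 21, 24, 25, 31, 36, 37]
Step 2: The number of values is n = 9.
Step 3: Since n is odd, the median is the middle value at position 5: 24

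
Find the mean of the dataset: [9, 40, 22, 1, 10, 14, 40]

19.4286

Step 1: Sum all values: 9 + 40 + 22 + 1 + 10 + 14 + 40 = 136
Step 2: Count the number of values: n = 7
Step 3: Mean = sum / n = 136 / 7 = 19.4286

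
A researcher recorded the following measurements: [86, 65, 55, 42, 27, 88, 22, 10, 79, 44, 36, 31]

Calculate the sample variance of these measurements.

671.1136

Step 1: Compute the mean: (86 + 65 + 55 + 42 + 27 + 88 + 22 + 10 + 79 + 44 + 36 + 31) / 12 = 48.75
Step 2: Compute squared deviations from the mean:
  (86 - 48.75)^2 = 1387.5625
  (65 - 48.75)^2 = 264.0625
  (55 - 48.75)^2 = 39.0625
  (42 - 48.75)^2 = 45.5625
  (27 - 48.75)^2 = 473.0625
  (88 - 48.75)^2 = 1540.5625
  (22 - 48.75)^2 = 715.5625
  (10 - 48.75)^2 = 1501.5625
  (79 - 48.75)^2 = 915.0625
  (44 - 48.75)^2 = 22.5625
  (36 - 48.75)^2 = 162.5625
  (31 - 48.75)^2 = 315.0625
Step 3: Sum of squared deviations = 7382.25
Step 4: Sample variance = 7382.25 / 11 = 671.1136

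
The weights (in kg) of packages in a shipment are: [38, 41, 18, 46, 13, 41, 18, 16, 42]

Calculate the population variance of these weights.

164.2222

Step 1: Compute the mean: (38 + 41 + 18 + 46 + 13 + 41 + 18 + 16 + 42) / 9 = 30.3333
Step 2: Compute squared deviations from the mean:
  (38 - 30.3333)^2 = 58.7778
  (41 - 30.3333)^2 = 113.7778
  (18 - 30.3333)^2 = 152.1111
  (46 - 30.3333)^2 = 245.4444
  (13 - 30.3333)^2 = 300.4444
  (41 - 30.3333)^2 = 113.7778
  (18 - 30.3333)^2 = 152.1111
  (16 - 30.3333)^2 = 205.4444
  (42 - 30.3333)^2 = 136.1111
Step 3: Sum of squared deviations = 1478
Step 4: Population variance = 1478 / 9 = 164.2222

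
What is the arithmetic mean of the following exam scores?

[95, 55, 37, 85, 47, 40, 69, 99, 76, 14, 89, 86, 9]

61.6154

Step 1: Sum all values: 95 + 55 + 37 + 85 + 47 + 40 + 69 + 99 + 76 + 14 + 89 + 86 + 9 = 801
Step 2: Count the number of values: n = 13
Step 3: Mean = sum / n = 801 / 13 = 61.6154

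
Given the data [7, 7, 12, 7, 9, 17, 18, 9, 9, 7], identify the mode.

7

Step 1: Count the frequency of each value:
  7: appears 4 time(s)
  9: appears 3 time(s)
  12: appears 1 time(s)
  17: appears 1 time(s)
  18: appears 1 time(s)
Step 2: The value 7 appears most frequently (4 times).
Step 3: Mode = 7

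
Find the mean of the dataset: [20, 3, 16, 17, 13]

13.8

Step 1: Sum all values: 20 + 3 + 16 + 17 + 13 = 69
Step 2: Count the number of values: n = 5
Step 3: Mean = sum / n = 69 / 5 = 13.8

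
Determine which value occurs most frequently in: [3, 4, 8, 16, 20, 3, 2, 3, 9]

3

Step 1: Count the frequency of each value:
  2: appears 1 time(s)
  3: appears 3 time(s)
  4: appears 1 time(s)
  8: appears 1 time(s)
  9: appears 1 time(s)
  16: appears 1 time(s)
  20: appears 1 time(s)
Step 2: The value 3 appears most frequently (3 times).
Step 3: Mode = 3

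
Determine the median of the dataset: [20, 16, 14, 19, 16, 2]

16

Step 1: Sort the data in ascending order: [2, 14, 16, 16, 19, 20]
Step 2: The number of values is n = 6.
Step 3: Since n is even, the median is the average of positions 3 and 4:
  Median = (16 + 16) / 2 = 16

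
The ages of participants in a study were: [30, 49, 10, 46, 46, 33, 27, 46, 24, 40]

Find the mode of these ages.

46

Step 1: Count the frequency of each value:
  10: appears 1 time(s)
  24: appears 1 time(s)
  27: appears 1 time(s)
  30: appears 1 time(s)
  33: appears 1 time(s)
  40: appears 1 time(s)
  46: appears 3 time(s)
  49: appears 1 time(s)
Step 2: The value 46 appears most frequently (3 times).
Step 3: Mode = 46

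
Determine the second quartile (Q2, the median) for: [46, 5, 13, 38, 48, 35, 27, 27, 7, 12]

27

Step 1: Sort the data: [5, 7, 12, 13, 27, 27, 35, 38, 46, 48]
Step 2: n = 10
Step 3: Q2 is the median. Since n is even, it is the average of the values at positions 5 and 6:
  Q2 = (27 + 27) / 2 = 27
Step 4: Q2 = 27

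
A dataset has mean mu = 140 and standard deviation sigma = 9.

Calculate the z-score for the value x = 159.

2.1111

Step 1: Recall the z-score formula: z = (x - mu) / sigma
Step 2: Substitute values: z = (159 - 140) / 9
Step 3: z = 19 / 9 = 2.1111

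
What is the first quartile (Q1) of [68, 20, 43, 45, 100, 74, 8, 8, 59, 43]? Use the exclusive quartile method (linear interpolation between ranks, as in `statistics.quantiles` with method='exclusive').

17

Step 1: Sort the data: [8, 8, 20, 43, 43, 45, 59, 68, 74, 100]
Step 2: n = 10
Step 3: Using the exclusive quartile method:
  Q1 = 17
  Q2 (median) = 44
  Q3 = 69.5
  IQR = Q3 - Q1 = 69.5 - 17 = 52.5
Step 4: Q1 = 17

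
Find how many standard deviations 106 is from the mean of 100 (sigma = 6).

1

Step 1: Recall the z-score formula: z = (x - mu) / sigma
Step 2: Substitute values: z = (106 - 100) / 6
Step 3: z = 6 / 6 = 1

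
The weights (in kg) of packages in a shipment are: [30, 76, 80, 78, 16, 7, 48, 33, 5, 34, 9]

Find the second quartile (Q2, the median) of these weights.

33

Step 1: Sort the data: [5, 7, 9, 16, 30, 33, 34, 48, 76, 78, 80]
Step 2: n = 11
Step 3: Q2 is the median. Since n is odd, it is the middle value at position 6: 33
Step 4: Q2 = 33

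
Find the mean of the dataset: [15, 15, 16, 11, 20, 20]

16.1667

Step 1: Sum all values: 15 + 15 + 16 + 11 + 20 + 20 = 97
Step 2: Count the number of values: n = 6
Step 3: Mean = sum / n = 97 / 6 = 16.1667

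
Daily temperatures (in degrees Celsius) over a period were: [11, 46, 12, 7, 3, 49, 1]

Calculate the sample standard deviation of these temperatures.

20.2637

Step 1: Compute the mean: 18.4286
Step 2: Sum of squared deviations from the mean: 2463.7143
Step 3: Sample variance = 2463.7143 / 6 = 410.619
Step 4: Standard deviation = sqrt(410.619) = 20.2637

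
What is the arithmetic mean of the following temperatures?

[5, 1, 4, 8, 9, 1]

4.6667

Step 1: Sum all values: 5 + 1 + 4 + 8 + 9 + 1 = 28
Step 2: Count the number of values: n = 6
Step 3: Mean = sum / n = 28 / 6 = 4.6667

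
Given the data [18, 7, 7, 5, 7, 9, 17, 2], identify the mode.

7

Step 1: Count the frequency of each value:
  2: appears 1 time(s)
  5: appears 1 time(s)
  7: appears 3 time(s)
  9: appears 1 time(s)
  17: appears 1 time(s)
  18: appears 1 time(s)
Step 2: The value 7 appears most frequently (3 times).
Step 3: Mode = 7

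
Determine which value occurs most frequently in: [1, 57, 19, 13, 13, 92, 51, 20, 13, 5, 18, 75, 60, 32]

13

Step 1: Count the frequency of each value:
  1: appears 1 time(s)
  5: appears 1 time(s)
  13: appears 3 time(s)
  18: appears 1 time(s)
  19: appears 1 time(s)
  20: appears 1 time(s)
  32: appears 1 time(s)
  51: appears 1 time(s)
  57: appears 1 time(s)
  60: appears 1 time(s)
  75: appears 1 time(s)
  92: appears 1 time(s)
Step 2: The value 13 appears most frequently (3 times).
Step 3: Mode = 13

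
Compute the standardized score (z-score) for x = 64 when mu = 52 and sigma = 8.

1.5

Step 1: Recall the z-score formula: z = (x - mu) / sigma
Step 2: Substitute values: z = (64 - 52) / 8
Step 3: z = 12 / 8 = 1.5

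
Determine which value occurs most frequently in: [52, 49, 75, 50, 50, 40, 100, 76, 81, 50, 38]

50

Step 1: Count the frequency of each value:
  38: appears 1 time(s)
  40: appears 1 time(s)
  49: appears 1 time(s)
  50: appears 3 time(s)
  52: appears 1 time(s)
  75: appears 1 time(s)
  76: appears 1 time(s)
  81: appears 1 time(s)
  100: appears 1 time(s)
Step 2: The value 50 appears most frequently (3 times).
Step 3: Mode = 50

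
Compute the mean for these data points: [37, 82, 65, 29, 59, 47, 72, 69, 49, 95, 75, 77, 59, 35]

60.7143

Step 1: Sum all values: 37 + 82 + 65 + 29 + 59 + 47 + 72 + 69 + 49 + 95 + 75 + 77 + 59 + 35 = 850
Step 2: Count the number of values: n = 14
Step 3: Mean = sum / n = 850 / 14 = 60.7143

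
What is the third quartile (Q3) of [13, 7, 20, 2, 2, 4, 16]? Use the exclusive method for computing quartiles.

16

Step 1: Sort the data: [2, 2, 4, 7, 13, 16, 20]
Step 2: n = 7
Step 3: Using the exclusive quartile method:
  Q1 = 2
  Q2 (median) = 7
  Q3 = 16
  IQR = Q3 - Q1 = 16 - 2 = 14
Step 4: Q3 = 16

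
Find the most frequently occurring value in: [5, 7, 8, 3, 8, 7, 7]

7

Step 1: Count the frequency of each value:
  3: appears 1 time(s)
  5: appears 1 time(s)
  7: appears 3 time(s)
  8: appears 2 time(s)
Step 2: The value 7 appears most frequently (3 times).
Step 3: Mode = 7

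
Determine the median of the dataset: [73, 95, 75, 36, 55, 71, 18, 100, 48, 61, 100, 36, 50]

61

Step 1: Sort the data in ascending order: [18, 36, 36, 48, 50, 55, 61, 71, 73, 75, 95, 100, 100]
Step 2: The number of values is n = 13.
Step 3: Since n is odd, the median is the middle value at position 7: 61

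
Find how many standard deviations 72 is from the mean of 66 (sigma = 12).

0.5

Step 1: Recall the z-score formula: z = (x - mu) / sigma
Step 2: Substitute values: z = (72 - 66) / 12
Step 3: z = 6 / 12 = 0.5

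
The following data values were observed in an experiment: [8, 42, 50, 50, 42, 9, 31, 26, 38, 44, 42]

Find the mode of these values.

42

Step 1: Count the frequency of each value:
  8: appears 1 time(s)
  9: appears 1 time(s)
  26: appears 1 time(s)
  31: appears 1 time(s)
  38: appears 1 time(s)
  42: appears 3 time(s)
  44: appears 1 time(s)
  50: appears 2 time(s)
Step 2: The value 42 appears most frequently (3 times).
Step 3: Mode = 42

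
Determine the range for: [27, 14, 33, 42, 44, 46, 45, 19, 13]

33

Step 1: Identify the maximum value: max = 46
Step 2: Identify the minimum value: min = 13
Step 3: Range = max - min = 46 - 13 = 33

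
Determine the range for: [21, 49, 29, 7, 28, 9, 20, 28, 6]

43

Step 1: Identify the maximum value: max = 49
Step 2: Identify the minimum value: min = 6
Step 3: Range = max - min = 49 - 6 = 43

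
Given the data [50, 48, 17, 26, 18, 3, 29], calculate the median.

26

Step 1: Sort the data in ascending order: [3, 17, 18, 26, 29, 48, 50]
Step 2: The number of values is n = 7.
Step 3: Since n is odd, the median is the middle value at position 4: 26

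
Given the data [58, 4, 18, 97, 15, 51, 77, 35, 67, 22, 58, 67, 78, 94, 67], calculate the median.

58

Step 1: Sort the data in ascending order: [4, 15, 18, 22, 35, 51, 58, 58, 67, 67, 67, 77, 78, 94, 97]
Step 2: The number of values is n = 15.
Step 3: Since n is odd, the median is the middle value at position 8: 58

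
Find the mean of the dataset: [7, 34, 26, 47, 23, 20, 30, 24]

26.375

Step 1: Sum all values: 7 + 34 + 26 + 47 + 23 + 20 + 30 + 24 = 211
Step 2: Count the number of values: n = 8
Step 3: Mean = sum / n = 211 / 8 = 26.375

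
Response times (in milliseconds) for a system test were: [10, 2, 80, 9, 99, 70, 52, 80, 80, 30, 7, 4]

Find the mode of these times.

80

Step 1: Count the frequency of each value:
  2: appears 1 time(s)
  4: appears 1 time(s)
  7: appears 1 time(s)
  9: appears 1 time(s)
  10: appears 1 time(s)
  30: appears 1 time(s)
  52: appears 1 time(s)
  70: appears 1 time(s)
  80: appears 3 time(s)
  99: appears 1 time(s)
Step 2: The value 80 appears most frequently (3 times).
Step 3: Mode = 80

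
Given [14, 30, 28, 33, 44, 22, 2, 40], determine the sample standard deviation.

13.7419

Step 1: Compute the mean: 26.625
Step 2: Sum of squared deviations from the mean: 1321.875
Step 3: Sample variance = 1321.875 / 7 = 188.8393
Step 4: Standard deviation = sqrt(188.8393) = 13.7419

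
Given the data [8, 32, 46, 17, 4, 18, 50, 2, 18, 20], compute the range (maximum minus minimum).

48

Step 1: Identify the maximum value: max = 50
Step 2: Identify the minimum value: min = 2
Step 3: Range = max - min = 50 - 2 = 48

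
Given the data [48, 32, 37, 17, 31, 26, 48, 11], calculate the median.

31.5

Step 1: Sort the data in ascending order: [11, 17, 26, 31, 32, 37, 48, 48]
Step 2: The number of values is n = 8.
Step 3: Since n is even, the median is the average of positions 4 and 5:
  Median = (31 + 32) / 2 = 31.5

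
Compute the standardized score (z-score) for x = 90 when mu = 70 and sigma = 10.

2

Step 1: Recall the z-score formula: z = (x - mu) / sigma
Step 2: Substitute values: z = (90 - 70) / 10
Step 3: z = 20 / 10 = 2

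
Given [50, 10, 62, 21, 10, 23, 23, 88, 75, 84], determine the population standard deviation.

29.2855

Step 1: Compute the mean: 44.6
Step 2: Sum of squared deviations from the mean: 8576.4
Step 3: Population variance = 8576.4 / 10 = 857.64
Step 4: Standard deviation = sqrt(857.64) = 29.2855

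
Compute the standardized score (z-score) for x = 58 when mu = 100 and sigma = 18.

-2.3333

Step 1: Recall the z-score formula: z = (x - mu) / sigma
Step 2: Substitute values: z = (58 - 100) / 18
Step 3: z = -42 / 18 = -2.3333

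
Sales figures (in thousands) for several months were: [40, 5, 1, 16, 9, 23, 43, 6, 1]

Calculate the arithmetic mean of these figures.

16

Step 1: Sum all values: 40 + 5 + 1 + 16 + 9 + 23 + 43 + 6 + 1 = 144
Step 2: Count the number of values: n = 9
Step 3: Mean = sum / n = 144 / 9 = 16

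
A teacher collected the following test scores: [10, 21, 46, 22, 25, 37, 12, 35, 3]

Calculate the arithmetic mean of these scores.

23.4444

Step 1: Sum all values: 10 + 21 + 46 + 22 + 25 + 37 + 12 + 35 + 3 = 211
Step 2: Count the number of values: n = 9
Step 3: Mean = sum / n = 211 / 9 = 23.4444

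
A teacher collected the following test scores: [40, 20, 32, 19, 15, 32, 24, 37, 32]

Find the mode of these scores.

32

Step 1: Count the frequency of each value:
  15: appears 1 time(s)
  19: appears 1 time(s)
  20: appears 1 time(s)
  24: appears 1 time(s)
  32: appears 3 time(s)
  37: appears 1 time(s)
  40: appears 1 time(s)
Step 2: The value 32 appears most frequently (3 times).
Step 3: Mode = 32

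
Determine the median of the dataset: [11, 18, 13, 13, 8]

13

Step 1: Sort the data in ascending order: [8, 11, 13, 13, 18]
Step 2: The number of values is n = 5.
Step 3: Since n is odd, the median is the middle value at position 3: 13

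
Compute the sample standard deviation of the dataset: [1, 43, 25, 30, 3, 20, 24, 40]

15.2854

Step 1: Compute the mean: 23.25
Step 2: Sum of squared deviations from the mean: 1635.5
Step 3: Sample variance = 1635.5 / 7 = 233.6429
Step 4: Standard deviation = sqrt(233.6429) = 15.2854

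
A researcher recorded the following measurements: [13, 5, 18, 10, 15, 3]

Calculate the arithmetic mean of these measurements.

10.6667

Step 1: Sum all values: 13 + 5 + 18 + 10 + 15 + 3 = 64
Step 2: Count the number of values: n = 6
Step 3: Mean = sum / n = 64 / 6 = 10.6667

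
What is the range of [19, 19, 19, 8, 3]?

16

Step 1: Identify the maximum value: max = 19
Step 2: Identify the minimum value: min = 3
Step 3: Range = max - min = 19 - 3 = 16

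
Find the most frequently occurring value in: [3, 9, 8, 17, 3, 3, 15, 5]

3

Step 1: Count the frequency of each value:
  3: appears 3 time(s)
  5: appears 1 time(s)
  8: appears 1 time(s)
  9: appears 1 time(s)
  15: appears 1 time(s)
  17: appears 1 time(s)
Step 2: The value 3 appears most frequently (3 times).
Step 3: Mode = 3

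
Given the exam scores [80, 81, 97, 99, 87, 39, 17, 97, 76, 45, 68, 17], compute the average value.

66.9167

Step 1: Sum all values: 80 + 81 + 97 + 99 + 87 + 39 + 17 + 97 + 76 + 45 + 68 + 17 = 803
Step 2: Count the number of values: n = 12
Step 3: Mean = sum / n = 803 / 12 = 66.9167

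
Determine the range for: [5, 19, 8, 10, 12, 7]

14

Step 1: Identify the maximum value: max = 19
Step 2: Identify the minimum value: min = 5
Step 3: Range = max - min = 19 - 5 = 14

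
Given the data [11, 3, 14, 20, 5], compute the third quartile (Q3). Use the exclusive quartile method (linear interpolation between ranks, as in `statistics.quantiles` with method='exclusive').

17

Step 1: Sort the data: [3, 5, 11, 14, 20]
Step 2: n = 5
Step 3: Using the exclusive quartile method:
  Q1 = 4
  Q2 (median) = 11
  Q3 = 17
  IQR = Q3 - Q1 = 17 - 4 = 13
Step 4: Q3 = 17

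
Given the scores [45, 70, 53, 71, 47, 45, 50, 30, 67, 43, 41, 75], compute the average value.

53.0833

Step 1: Sum all values: 45 + 70 + 53 + 71 + 47 + 45 + 50 + 30 + 67 + 43 + 41 + 75 = 637
Step 2: Count the number of values: n = 12
Step 3: Mean = sum / n = 637 / 12 = 53.0833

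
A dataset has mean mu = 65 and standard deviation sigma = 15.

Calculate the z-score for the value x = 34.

-2.0667

Step 1: Recall the z-score formula: z = (x - mu) / sigma
Step 2: Substitute values: z = (34 - 65) / 15
Step 3: z = -31 / 15 = -2.0667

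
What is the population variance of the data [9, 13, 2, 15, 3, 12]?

24.3333

Step 1: Compute the mean: (9 + 13 + 2 + 15 + 3 + 12) / 6 = 9
Step 2: Compute squared deviations from the mean:
  (9 - 9)^2 = 0
  (13 - 9)^2 = 16
  (2 - 9)^2 = 49
  (15 - 9)^2 = 36
  (3 - 9)^2 = 36
  (12 - 9)^2 = 9
Step 3: Sum of squared deviations = 146
Step 4: Population variance = 146 / 6 = 24.3333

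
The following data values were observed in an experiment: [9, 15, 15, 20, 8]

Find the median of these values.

15

Step 1: Sort the data in ascending order: [8, 9, 15, 15, 20]
Step 2: The number of values is n = 5.
Step 3: Since n is odd, the median is the middle value at position 3: 15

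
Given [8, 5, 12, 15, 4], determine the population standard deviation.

4.1665

Step 1: Compute the mean: 8.8
Step 2: Sum of squared deviations from the mean: 86.8
Step 3: Population variance = 86.8 / 5 = 17.36
Step 4: Standard deviation = sqrt(17.36) = 4.1665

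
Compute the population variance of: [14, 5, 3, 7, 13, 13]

18.8056

Step 1: Compute the mean: (14 + 5 + 3 + 7 + 13 + 13) / 6 = 9.1667
Step 2: Compute squared deviations from the mean:
  (14 - 9.1667)^2 = 23.3611
  (5 - 9.1667)^2 = 17.3611
  (3 - 9.1667)^2 = 38.0278
  (7 - 9.1667)^2 = 4.6944
  (13 - 9.1667)^2 = 14.6944
  (13 - 9.1667)^2 = 14.6944
Step 3: Sum of squared deviations = 112.8333
Step 4: Population variance = 112.8333 / 6 = 18.8056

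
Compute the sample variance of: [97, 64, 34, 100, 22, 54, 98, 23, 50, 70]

904.4

Step 1: Compute the mean: (97 + 64 + 34 + 100 + 22 + 54 + 98 + 23 + 50 + 70) / 10 = 61.2
Step 2: Compute squared deviations from the mean:
  (97 - 61.2)^2 = 1281.64
  (64 - 61.2)^2 = 7.84
  (34 - 61.2)^2 = 739.84
  (100 - 61.2)^2 = 1505.44
  (22 - 61.2)^2 = 1536.64
  (54 - 61.2)^2 = 51.84
  (98 - 61.2)^2 = 1354.24
  (23 - 61.2)^2 = 1459.24
  (50 - 61.2)^2 = 125.44
  (70 - 61.2)^2 = 77.44
Step 3: Sum of squared deviations = 8139.6
Step 4: Sample variance = 8139.6 / 9 = 904.4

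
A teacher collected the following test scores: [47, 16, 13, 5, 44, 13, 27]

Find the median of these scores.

16

Step 1: Sort the data in ascending order: [5, 13, 13, 16, 27, 44, 47]
Step 2: The number of values is n = 7.
Step 3: Since n is odd, the median is the middle value at position 4: 16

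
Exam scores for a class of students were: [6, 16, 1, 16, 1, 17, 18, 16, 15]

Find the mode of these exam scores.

16

Step 1: Count the frequency of each value:
  1: appears 2 time(s)
  6: appears 1 time(s)
  15: appears 1 time(s)
  16: appears 3 time(s)
  17: appears 1 time(s)
  18: appears 1 time(s)
Step 2: The value 16 appears most frequently (3 times).
Step 3: Mode = 16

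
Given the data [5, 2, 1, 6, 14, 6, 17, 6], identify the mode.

6

Step 1: Count the frequency of each value:
  1: appears 1 time(s)
  2: appears 1 time(s)
  5: appears 1 time(s)
  6: appears 3 time(s)
  14: appears 1 time(s)
  17: appears 1 time(s)
Step 2: The value 6 appears most frequently (3 times).
Step 3: Mode = 6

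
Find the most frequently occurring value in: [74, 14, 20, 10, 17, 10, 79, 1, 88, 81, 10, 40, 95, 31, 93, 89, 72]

10

Step 1: Count the frequency of each value:
  1: appears 1 time(s)
  10: appears 3 time(s)
  14: appears 1 time(s)
  17: appears 1 time(s)
  20: appears 1 time(s)
  31: appears 1 time(s)
  40: appears 1 time(s)
  72: appears 1 time(s)
  74: appears 1 time(s)
  79: appears 1 time(s)
  81: appears 1 time(s)
  88: appears 1 time(s)
  89: appears 1 time(s)
  93: appears 1 time(s)
  95: appears 1 time(s)
Step 2: The value 10 appears most frequently (3 times).
Step 3: Mode = 10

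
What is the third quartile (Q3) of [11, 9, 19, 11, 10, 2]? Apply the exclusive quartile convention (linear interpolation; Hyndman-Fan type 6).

13

Step 1: Sort the data: [2, 9, 10, 11, 11, 19]
Step 2: n = 6
Step 3: Using the exclusive quartile method:
  Q1 = 7.25
  Q2 (median) = 10.5
  Q3 = 13
  IQR = Q3 - Q1 = 13 - 7.25 = 5.75
Step 4: Q3 = 13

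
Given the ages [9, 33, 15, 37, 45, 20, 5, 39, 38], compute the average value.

26.7778

Step 1: Sum all values: 9 + 33 + 15 + 37 + 45 + 20 + 5 + 39 + 38 = 241
Step 2: Count the number of values: n = 9
Step 3: Mean = sum / n = 241 / 9 = 26.7778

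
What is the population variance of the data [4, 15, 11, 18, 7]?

26

Step 1: Compute the mean: (4 + 15 + 11 + 18 + 7) / 5 = 11
Step 2: Compute squared deviations from the mean:
  (4 - 11)^2 = 49
  (15 - 11)^2 = 16
  (11 - 11)^2 = 0
  (18 - 11)^2 = 49
  (7 - 11)^2 = 16
Step 3: Sum of squared deviations = 130
Step 4: Population variance = 130 / 5 = 26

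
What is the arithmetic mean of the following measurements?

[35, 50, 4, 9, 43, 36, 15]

27.4286

Step 1: Sum all values: 35 + 50 + 4 + 9 + 43 + 36 + 15 = 192
Step 2: Count the number of values: n = 7
Step 3: Mean = sum / n = 192 / 7 = 27.4286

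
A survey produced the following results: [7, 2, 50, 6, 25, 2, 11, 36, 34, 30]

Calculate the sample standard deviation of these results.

16.8987

Step 1: Compute the mean: 20.3
Step 2: Sum of squared deviations from the mean: 2570.1
Step 3: Sample variance = 2570.1 / 9 = 285.5667
Step 4: Standard deviation = sqrt(285.5667) = 16.8987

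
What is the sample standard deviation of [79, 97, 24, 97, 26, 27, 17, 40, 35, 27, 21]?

30.8168

Step 1: Compute the mean: 44.5455
Step 2: Sum of squared deviations from the mean: 9496.7273
Step 3: Sample variance = 9496.7273 / 10 = 949.6727
Step 4: Standard deviation = sqrt(949.6727) = 30.8168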